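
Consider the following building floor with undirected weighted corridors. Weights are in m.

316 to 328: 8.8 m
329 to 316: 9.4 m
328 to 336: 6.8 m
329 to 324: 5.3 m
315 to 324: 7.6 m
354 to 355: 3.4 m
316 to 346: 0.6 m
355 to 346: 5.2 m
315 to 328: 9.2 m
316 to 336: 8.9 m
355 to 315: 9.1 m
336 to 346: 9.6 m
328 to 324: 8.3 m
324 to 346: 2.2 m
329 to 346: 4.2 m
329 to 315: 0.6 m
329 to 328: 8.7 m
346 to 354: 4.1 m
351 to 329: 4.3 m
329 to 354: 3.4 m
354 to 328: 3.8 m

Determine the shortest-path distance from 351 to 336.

Compare a few routes:
351 - 329 - 346 - 316 - 336: 4.3+4.2+0.6+8.9 = 18
351 - 329 - 346 - 336: 4.3+4.2+9.6 = 18.1
Cheapest is 351 - 329 - 346 - 316 - 336 at 18 m.

18 m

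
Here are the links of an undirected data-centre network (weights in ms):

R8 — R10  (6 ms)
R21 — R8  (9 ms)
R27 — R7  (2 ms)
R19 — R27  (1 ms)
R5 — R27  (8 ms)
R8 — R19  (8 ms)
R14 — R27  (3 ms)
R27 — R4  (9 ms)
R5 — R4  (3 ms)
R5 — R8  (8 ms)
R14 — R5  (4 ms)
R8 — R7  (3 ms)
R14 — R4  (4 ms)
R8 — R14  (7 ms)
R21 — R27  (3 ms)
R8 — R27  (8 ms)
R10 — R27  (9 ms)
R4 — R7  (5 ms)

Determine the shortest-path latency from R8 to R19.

Running Dijkstra from R8:
R8: 0
R7: 3  (via R8)
R27: 5  (via R7)
R10: 6  (via R8)
R19: 6  (via R27)
Shortest route: R8 → R7 → R27 → R19 = 6 ms.

6 ms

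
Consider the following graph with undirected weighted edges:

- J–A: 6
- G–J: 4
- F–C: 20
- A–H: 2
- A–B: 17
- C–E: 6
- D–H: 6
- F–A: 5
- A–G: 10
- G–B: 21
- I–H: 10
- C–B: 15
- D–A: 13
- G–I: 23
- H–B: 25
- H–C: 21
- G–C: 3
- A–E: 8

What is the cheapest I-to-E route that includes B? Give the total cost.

50

Shortest I→B: I–H–A–B = 29
Shortest B→E: B–C–E = 21
Total via B: 29 + 21 = 50.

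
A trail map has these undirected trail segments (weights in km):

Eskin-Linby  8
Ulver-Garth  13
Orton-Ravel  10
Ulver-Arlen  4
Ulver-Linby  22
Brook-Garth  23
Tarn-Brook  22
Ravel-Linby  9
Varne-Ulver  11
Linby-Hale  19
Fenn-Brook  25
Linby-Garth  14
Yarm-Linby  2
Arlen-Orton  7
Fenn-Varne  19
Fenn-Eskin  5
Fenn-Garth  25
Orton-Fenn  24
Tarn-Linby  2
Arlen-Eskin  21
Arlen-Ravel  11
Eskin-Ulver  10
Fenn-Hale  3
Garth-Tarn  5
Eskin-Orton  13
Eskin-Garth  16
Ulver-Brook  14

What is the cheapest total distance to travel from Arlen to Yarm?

22 km

Settle nodes by increasing distance from Arlen:
Arlen: 0
Ulver: 4  (via Arlen)
Orton: 7  (via Arlen)
Ravel: 11  (via Arlen)
Eskin: 14  (via Ulver)
Varne: 15  (via Ulver)
Garth: 17  (via Ulver)
Brook: 18  (via Ulver)
Fenn: 19  (via Eskin)
Linby: 20  (via Ravel)
Yarm: 22  (via Linby)
Shortest route: Arlen–Ravel–Linby–Yarm = 22 km.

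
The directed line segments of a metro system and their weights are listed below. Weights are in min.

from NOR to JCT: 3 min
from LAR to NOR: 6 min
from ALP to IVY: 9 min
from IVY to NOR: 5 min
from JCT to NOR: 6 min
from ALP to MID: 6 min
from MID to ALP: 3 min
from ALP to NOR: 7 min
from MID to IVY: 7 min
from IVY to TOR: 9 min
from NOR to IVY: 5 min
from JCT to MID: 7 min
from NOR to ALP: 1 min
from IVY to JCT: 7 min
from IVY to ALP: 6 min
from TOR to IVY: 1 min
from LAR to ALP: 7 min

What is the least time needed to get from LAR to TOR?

20 min

Settle nodes by increasing distance from LAR:
LAR: 0
NOR: 6  (via LAR)
ALP: 7  (via LAR)
JCT: 9  (via NOR)
IVY: 11  (via NOR)
MID: 13  (via ALP)
TOR: 20  (via IVY)
Shortest route: LAR → NOR → IVY → TOR = 20 min.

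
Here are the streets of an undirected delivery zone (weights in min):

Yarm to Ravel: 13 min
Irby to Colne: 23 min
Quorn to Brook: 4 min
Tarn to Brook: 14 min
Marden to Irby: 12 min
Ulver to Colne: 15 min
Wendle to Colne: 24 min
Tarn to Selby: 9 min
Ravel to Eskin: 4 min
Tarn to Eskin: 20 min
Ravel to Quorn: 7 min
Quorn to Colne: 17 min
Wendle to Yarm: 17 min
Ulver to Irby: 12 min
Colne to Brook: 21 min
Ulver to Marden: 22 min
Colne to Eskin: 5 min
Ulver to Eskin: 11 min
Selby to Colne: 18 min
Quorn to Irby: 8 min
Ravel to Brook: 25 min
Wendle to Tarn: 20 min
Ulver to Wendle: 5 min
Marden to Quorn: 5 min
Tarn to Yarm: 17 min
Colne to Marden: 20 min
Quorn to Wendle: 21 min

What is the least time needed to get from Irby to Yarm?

28 min

Settle nodes by increasing distance from Irby:
Irby: 0
Quorn: 8  (via Irby)
Brook: 12  (via Quorn)
Marden: 12  (via Irby)
Ulver: 12  (via Irby)
Ravel: 15  (via Quorn)
Wendle: 17  (via Ulver)
Eskin: 19  (via Ravel)
Colne: 23  (via Irby)
Tarn: 26  (via Brook)
Yarm: 28  (via Ravel)
Shortest route: Irby → Quorn → Ravel → Yarm = 28 min.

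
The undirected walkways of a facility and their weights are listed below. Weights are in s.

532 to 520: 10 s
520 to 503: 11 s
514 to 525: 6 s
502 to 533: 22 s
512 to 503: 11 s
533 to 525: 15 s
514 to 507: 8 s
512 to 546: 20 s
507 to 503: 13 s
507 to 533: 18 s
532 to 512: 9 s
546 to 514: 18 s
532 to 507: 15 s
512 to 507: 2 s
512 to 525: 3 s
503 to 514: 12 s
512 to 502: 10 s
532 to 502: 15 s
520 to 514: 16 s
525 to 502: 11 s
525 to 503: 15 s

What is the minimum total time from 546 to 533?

38 s

Settle nodes by increasing distance from 546:
546: 0
514: 18  (via 546)
512: 20  (via 546)
507: 22  (via 512)
525: 23  (via 512)
532: 29  (via 512)
503: 30  (via 514)
502: 30  (via 512)
520: 34  (via 514)
533: 38  (via 525)
Shortest route: 546–512–525–533 = 38 s.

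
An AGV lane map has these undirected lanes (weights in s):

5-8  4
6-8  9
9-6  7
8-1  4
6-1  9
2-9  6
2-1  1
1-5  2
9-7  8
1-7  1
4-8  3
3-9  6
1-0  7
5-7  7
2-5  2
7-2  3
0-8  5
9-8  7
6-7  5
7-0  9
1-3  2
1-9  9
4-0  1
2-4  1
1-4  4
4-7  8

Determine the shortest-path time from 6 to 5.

8 s

Candidate routes:
6 → 7 → 1 → 5: 5+1+2 = 8
6 → 7 → 1 → 2 → 5: 5+1+1+2 = 9
Cheapest is 6 → 7 → 1 → 5 at 8 s.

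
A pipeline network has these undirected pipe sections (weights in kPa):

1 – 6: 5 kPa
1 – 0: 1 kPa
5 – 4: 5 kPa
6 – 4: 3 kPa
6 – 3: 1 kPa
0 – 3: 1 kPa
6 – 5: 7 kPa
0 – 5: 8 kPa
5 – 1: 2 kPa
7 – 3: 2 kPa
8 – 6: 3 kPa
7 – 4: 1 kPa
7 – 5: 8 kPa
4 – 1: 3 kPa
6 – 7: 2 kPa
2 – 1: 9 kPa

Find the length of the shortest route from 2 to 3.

11 kPa

Enumerating some paths:
2 - 1 - 4 - 7 - 3: 9+3+1+2 = 15
2 - 1 - 6 - 3: 9+5+1 = 15
2 - 1 - 0 - 3: 9+1+1 = 11
Cheapest is 2 - 1 - 0 - 3 at 11 kPa.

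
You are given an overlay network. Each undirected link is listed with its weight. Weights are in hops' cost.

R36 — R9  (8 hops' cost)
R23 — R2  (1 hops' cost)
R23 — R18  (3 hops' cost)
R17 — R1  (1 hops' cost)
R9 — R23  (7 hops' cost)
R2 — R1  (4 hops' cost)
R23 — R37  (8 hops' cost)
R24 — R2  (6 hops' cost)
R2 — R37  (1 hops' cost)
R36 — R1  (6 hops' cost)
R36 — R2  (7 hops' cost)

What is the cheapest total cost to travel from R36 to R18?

11 hops' cost

Enumerating some paths:
R36 - R2 - R23 - R18: 7+1+3 = 11
R36 - R9 - R23 - R18: 8+7+3 = 18
R36 - R2 - R37 - R23 - R18: 7+1+8+3 = 19
R36 - R1 - R2 - R23 - R18: 6+4+1+3 = 14
The minimum is 11 hops' cost via R36 - R2 - R23 - R18.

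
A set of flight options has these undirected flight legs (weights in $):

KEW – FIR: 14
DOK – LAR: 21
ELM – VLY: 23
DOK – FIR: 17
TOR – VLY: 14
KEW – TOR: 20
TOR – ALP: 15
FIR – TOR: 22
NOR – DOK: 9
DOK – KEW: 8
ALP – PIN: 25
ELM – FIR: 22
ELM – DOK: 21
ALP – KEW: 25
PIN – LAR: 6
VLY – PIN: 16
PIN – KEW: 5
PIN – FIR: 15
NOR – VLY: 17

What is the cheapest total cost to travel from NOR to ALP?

$42

Candidate routes:
NOR–DOK–KEW–TOR–ALP: 9+8+20+15 = 52
NOR–DOK–KEW–PIN–ALP: 9+8+5+25 = 47
NOR–VLY–TOR–ALP: 17+14+15 = 46
NOR–DOK–KEW–ALP: 9+8+25 = 42
The minimum is $42 via NOR–DOK–KEW–ALP.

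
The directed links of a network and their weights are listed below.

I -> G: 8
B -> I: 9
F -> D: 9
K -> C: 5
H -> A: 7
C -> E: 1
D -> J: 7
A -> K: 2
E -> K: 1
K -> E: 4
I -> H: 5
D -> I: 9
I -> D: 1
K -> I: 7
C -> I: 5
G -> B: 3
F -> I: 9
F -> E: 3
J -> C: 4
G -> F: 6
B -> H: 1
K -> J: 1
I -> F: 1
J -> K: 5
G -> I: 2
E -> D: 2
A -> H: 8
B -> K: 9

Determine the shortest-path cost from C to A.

Running Dijkstra from C:
C: 0
E: 1  (via C)
K: 2  (via E)
D: 3  (via E)
J: 3  (via K)
I: 5  (via C)
F: 6  (via I)
H: 10  (via I)
G: 13  (via I)
B: 16  (via G)
A: 17  (via H)
Shortest route: C–I–H–A = 17.

17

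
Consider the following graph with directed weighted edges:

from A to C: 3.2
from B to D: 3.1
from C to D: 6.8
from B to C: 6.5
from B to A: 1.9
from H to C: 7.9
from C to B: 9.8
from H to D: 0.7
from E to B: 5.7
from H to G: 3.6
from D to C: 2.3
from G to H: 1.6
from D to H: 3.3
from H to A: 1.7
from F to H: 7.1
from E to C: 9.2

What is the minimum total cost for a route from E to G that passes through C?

Best E to C: E–C costing 9.2
Best C to G: C–D–H–G costing 13.7
Total via C: 9.2 + 13.7 = 22.9.

22.9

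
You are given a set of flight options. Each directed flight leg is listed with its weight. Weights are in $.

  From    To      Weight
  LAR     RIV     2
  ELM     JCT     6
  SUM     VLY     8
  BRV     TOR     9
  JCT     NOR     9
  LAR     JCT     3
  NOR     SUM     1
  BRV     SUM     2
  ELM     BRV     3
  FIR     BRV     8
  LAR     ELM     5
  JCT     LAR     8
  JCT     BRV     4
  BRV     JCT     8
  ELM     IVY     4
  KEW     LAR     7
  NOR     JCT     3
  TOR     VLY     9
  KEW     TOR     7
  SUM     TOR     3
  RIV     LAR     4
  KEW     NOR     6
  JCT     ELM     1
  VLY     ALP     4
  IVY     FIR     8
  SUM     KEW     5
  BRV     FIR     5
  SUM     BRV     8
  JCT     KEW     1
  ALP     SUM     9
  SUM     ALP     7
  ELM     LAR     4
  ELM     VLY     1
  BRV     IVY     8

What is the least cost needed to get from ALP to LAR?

$21

Shortest distances from ALP:
ALP: 0
SUM: 9  (via ALP)
TOR: 12  (via SUM)
KEW: 14  (via SUM)
BRV: 17  (via SUM)
VLY: 17  (via SUM)
NOR: 20  (via KEW)
LAR: 21  (via KEW)
Shortest route: ALP–SUM–KEW–LAR = $21.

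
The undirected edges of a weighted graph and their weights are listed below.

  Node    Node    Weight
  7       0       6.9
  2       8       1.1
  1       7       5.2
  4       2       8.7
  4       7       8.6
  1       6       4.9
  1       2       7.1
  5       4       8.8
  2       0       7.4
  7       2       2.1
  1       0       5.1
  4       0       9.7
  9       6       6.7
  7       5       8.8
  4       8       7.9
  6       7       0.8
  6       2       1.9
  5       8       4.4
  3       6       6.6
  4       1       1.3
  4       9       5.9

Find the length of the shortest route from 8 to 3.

Compare a few routes:
8 → 2 → 6 → 3: 1.1+1.9+6.6 = 9.6
8 → 2 → 7 → 6 → 3: 1.1+2.1+0.8+6.6 = 10.6
The minimum is 9.6 via 8 → 2 → 6 → 3.

9.6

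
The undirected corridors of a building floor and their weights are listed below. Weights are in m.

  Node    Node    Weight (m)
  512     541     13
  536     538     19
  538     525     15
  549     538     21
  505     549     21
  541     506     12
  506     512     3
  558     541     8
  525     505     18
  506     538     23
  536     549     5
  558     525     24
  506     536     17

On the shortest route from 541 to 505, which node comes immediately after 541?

558

Candidate routes:
541 → 512 → 506 → 536 → 549 → 505: 13+3+17+5+21 = 59
541 → 506 → 536 → 549 → 505: 12+17+5+21 = 55
541 → 558 → 525 → 505: 8+24+18 = 50
The minimum is 50 m via 541 → 558 → 525 → 505.
So from 541 the first move is to 558.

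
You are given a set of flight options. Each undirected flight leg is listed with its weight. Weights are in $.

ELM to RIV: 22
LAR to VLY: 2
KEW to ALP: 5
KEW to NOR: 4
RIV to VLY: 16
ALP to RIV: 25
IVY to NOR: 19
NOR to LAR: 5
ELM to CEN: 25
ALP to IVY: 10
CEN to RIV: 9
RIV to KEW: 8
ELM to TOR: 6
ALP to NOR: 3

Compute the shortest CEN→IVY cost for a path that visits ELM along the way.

$70

Shortest CEN→ELM: CEN–ELM = 25
Shortest ELM→IVY: ELM–RIV–KEW–ALP–IVY = 45
Total via ELM: 25 + 45 = $70.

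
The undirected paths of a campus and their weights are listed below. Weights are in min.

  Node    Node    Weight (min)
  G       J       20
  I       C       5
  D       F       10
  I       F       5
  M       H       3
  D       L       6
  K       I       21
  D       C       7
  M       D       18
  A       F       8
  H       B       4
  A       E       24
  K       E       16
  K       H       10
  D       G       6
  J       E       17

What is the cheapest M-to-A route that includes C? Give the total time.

43 min

Shortest M→C: M → D → C = 25
Shortest C→A: C → I → F → A = 18
Total via C: 25 + 18 = 43 min.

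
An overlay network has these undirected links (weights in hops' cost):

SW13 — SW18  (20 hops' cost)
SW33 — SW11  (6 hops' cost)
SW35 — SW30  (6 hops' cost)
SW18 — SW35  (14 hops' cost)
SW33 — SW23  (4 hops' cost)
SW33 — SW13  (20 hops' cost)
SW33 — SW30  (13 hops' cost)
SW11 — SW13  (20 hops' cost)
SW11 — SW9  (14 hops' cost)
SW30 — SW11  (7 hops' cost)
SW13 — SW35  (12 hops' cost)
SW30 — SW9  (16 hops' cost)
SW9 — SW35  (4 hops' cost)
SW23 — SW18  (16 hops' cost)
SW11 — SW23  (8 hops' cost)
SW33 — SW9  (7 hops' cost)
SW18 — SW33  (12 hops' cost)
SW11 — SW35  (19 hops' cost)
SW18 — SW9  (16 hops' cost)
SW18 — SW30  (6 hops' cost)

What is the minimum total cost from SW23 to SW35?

Shortest distances from SW23:
SW23: 0
SW33: 4  (via SW23)
SW11: 8  (via SW23)
SW9: 11  (via SW33)
SW35: 15  (via SW9)
Shortest route: SW23 → SW33 → SW9 → SW35 = 15 hops' cost.

15 hops' cost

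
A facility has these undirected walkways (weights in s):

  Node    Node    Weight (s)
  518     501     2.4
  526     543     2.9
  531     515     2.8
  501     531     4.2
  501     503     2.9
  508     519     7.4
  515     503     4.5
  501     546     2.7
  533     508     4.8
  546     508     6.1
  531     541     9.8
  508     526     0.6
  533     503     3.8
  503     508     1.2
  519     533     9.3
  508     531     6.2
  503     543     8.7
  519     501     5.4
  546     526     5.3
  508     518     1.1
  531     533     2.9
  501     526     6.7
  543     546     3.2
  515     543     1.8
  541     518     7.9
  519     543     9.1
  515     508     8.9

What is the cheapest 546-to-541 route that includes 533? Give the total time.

22.1 s

Best 546 to 533: 546 → 501 → 503 → 533 costing 9.4
Best 533 to 541: 533 → 531 → 541 costing 12.7
Total via 533: 9.4 + 12.7 = 22.1 s.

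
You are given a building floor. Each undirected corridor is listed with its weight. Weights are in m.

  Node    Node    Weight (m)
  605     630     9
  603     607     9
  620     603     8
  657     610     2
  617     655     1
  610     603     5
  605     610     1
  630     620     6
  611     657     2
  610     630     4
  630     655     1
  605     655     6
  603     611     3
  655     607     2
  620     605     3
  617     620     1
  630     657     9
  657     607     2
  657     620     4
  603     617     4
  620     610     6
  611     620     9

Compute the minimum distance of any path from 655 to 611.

Settle nodes by increasing distance from 655:
655: 0
617: 1  (via 655)
630: 1  (via 655)
620: 2  (via 617)
607: 2  (via 655)
657: 4  (via 607)
610: 5  (via 630)
603: 5  (via 617)
605: 5  (via 620)
611: 6  (via 657)
Shortest route: 655–607–657–611 = 6 m.

6 m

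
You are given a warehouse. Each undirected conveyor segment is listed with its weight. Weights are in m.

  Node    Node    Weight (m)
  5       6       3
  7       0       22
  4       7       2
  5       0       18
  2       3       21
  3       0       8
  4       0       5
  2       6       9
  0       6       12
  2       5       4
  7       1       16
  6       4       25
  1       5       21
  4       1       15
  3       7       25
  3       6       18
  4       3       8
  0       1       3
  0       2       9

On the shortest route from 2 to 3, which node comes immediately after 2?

Candidate routes:
2 → 0 → 3: 9+8 = 17
2 → 3: 21 = 21
The minimum is 17 m via 2 → 0 → 3.
So from 2 the first move is to 0.

0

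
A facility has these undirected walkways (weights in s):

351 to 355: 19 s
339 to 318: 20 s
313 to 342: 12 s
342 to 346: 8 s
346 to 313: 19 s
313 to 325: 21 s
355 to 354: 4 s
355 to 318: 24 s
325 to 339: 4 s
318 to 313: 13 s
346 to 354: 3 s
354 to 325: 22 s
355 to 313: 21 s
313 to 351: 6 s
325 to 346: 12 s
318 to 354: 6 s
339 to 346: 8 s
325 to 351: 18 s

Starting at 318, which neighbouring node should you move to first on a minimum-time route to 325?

354

Candidate routes:
318 → 354 → 325: 6+22 = 28
318 → 339 → 325: 20+4 = 24
318 → 354 → 346 → 325: 6+3+12 = 21
The minimum is 21 s via 318 → 354 → 346 → 325.
So from 318 the first move is to 354.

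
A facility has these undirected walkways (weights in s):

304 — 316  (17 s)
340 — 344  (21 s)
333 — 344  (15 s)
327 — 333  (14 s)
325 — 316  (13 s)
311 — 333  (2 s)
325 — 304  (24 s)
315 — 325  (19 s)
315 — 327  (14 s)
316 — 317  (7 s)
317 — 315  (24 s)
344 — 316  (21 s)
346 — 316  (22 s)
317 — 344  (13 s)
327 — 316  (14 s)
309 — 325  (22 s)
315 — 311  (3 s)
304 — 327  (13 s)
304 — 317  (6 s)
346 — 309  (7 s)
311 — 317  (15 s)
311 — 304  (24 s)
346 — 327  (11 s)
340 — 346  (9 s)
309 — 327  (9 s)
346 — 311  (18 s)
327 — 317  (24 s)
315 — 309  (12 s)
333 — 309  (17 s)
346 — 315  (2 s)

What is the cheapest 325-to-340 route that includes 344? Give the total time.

Shortest 325→344: 325 → 316 → 317 → 344 = 33
Best 344 to 340: 344 → 340 costing 21
Total via 344: 33 + 21 = 54 s.

54 s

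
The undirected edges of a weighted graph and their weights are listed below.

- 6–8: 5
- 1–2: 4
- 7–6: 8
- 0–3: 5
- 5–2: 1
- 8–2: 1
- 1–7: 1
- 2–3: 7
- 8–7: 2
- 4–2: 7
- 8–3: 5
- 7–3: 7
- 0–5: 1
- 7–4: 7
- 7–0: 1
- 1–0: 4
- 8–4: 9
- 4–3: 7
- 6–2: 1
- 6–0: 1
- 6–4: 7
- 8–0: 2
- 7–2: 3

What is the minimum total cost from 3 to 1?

Shortest distances from 3:
3: 0
0: 5  (via 3)
8: 5  (via 3)
2: 6  (via 8)
5: 6  (via 0)
6: 6  (via 0)
7: 6  (via 0)
1: 7  (via 7)
Shortest route: 3 → 0 → 7 → 1 = 7.

7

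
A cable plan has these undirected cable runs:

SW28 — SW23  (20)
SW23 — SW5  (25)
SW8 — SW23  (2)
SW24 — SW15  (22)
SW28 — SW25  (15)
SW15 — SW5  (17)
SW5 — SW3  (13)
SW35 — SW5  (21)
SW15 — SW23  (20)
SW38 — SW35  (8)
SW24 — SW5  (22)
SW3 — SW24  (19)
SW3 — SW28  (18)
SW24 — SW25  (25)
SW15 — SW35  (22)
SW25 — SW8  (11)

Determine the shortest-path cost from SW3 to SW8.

Enumerating some paths:
SW3 → SW5 → SW23 → SW8: 13+25+2 = 40
SW3 → SW28 → SW25 → SW8: 18+15+11 = 44
The minimum is 40 via SW3 → SW5 → SW23 → SW8.

40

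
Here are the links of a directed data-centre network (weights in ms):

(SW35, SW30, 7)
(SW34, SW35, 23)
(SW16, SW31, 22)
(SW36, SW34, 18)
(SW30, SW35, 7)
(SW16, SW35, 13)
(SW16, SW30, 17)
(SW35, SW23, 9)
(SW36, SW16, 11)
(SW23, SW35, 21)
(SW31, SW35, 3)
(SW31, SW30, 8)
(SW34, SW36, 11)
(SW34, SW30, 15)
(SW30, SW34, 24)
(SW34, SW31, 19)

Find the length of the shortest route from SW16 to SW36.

52 ms

Running Dijkstra from SW16:
SW16: 0
SW35: 13  (via SW16)
SW30: 17  (via SW16)
SW31: 22  (via SW16)
SW23: 22  (via SW35)
SW34: 41  (via SW30)
SW36: 52  (via SW34)
Shortest route: SW16 → SW30 → SW34 → SW36 = 52 ms.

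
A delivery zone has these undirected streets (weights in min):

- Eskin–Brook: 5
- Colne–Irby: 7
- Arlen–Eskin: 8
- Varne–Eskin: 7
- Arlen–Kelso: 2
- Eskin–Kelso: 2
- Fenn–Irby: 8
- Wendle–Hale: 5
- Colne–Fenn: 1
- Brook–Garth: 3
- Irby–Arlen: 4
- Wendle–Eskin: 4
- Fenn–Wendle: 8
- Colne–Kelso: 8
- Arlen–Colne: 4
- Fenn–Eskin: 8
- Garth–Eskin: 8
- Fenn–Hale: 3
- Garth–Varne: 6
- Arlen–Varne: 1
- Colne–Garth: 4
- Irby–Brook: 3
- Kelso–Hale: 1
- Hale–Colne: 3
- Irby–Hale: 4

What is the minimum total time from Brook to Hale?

Compare a few routes:
Brook → Irby → Hale: 3+4 = 7
Brook → Eskin → Kelso → Hale: 5+2+1 = 8
The minimum is 7 min via Brook → Irby → Hale.

7 min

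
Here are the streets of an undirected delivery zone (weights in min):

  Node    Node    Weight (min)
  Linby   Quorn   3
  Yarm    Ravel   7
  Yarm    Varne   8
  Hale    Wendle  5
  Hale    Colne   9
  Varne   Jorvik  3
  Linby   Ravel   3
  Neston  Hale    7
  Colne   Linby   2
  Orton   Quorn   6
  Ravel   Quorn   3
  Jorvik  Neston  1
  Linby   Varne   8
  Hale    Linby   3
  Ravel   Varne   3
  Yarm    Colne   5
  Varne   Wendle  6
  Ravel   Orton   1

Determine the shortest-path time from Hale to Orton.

Running Dijkstra from Hale:
Hale: 0
Linby: 3  (via Hale)
Colne: 5  (via Linby)
Wendle: 5  (via Hale)
Quorn: 6  (via Linby)
Ravel: 6  (via Linby)
Neston: 7  (via Hale)
Orton: 7  (via Ravel)
Shortest route: Hale → Linby → Ravel → Orton = 7 min.

7 min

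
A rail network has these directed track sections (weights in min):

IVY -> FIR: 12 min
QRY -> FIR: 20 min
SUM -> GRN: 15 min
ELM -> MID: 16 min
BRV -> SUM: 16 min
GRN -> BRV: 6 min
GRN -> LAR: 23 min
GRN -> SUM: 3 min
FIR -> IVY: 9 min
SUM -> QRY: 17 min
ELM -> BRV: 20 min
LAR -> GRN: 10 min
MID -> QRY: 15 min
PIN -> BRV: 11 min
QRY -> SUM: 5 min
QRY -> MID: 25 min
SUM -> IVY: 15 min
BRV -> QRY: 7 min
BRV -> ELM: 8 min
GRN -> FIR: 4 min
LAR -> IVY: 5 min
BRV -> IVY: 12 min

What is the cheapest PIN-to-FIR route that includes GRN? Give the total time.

42 min

Best PIN to GRN: PIN → BRV → QRY → SUM → GRN costing 38
Shortest GRN→FIR: GRN → FIR = 4
Total via GRN: 38 + 4 = 42 min.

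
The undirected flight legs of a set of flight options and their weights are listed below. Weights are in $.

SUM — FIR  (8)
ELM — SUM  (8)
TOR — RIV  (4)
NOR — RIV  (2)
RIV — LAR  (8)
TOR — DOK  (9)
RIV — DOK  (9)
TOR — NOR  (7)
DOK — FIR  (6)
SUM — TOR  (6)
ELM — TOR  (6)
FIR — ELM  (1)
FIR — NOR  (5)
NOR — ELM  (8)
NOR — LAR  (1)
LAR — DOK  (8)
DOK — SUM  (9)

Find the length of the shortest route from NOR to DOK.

Running Dijkstra from NOR:
NOR: 0
LAR: 1  (via NOR)
RIV: 2  (via NOR)
FIR: 5  (via NOR)
ELM: 6  (via FIR)
TOR: 6  (via RIV)
DOK: 9  (via LAR)
Shortest route: NOR → LAR → DOK = $9.

$9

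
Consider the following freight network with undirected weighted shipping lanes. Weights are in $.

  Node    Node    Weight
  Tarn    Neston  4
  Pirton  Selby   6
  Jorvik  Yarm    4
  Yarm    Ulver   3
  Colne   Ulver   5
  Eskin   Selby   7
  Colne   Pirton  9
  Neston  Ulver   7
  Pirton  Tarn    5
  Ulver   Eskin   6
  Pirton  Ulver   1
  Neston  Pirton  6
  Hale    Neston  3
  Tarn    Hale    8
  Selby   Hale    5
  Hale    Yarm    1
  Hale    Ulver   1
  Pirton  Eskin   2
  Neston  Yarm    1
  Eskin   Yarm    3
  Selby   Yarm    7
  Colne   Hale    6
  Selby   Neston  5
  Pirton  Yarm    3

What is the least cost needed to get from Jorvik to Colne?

Shortest distances from Jorvik:
Jorvik: 0
Yarm: 4  (via Jorvik)
Hale: 5  (via Yarm)
Neston: 5  (via Yarm)
Ulver: 6  (via Hale)
Pirton: 7  (via Yarm)
Eskin: 7  (via Yarm)
Tarn: 9  (via Neston)
Selby: 10  (via Hale)
Colne: 11  (via Hale)
Shortest route: Jorvik → Yarm → Hale → Colne = $11.

$11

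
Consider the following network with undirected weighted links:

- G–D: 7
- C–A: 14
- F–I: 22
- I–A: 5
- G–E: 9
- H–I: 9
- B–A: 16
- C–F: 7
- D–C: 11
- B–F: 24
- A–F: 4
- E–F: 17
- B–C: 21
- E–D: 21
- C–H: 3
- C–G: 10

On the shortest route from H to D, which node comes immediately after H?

Compare a few routes:
H - C - G - D: 3+10+7 = 20
H - C - D: 3+11 = 14
Cheapest is H - C - D at 14.
So from H the first move is to C.

C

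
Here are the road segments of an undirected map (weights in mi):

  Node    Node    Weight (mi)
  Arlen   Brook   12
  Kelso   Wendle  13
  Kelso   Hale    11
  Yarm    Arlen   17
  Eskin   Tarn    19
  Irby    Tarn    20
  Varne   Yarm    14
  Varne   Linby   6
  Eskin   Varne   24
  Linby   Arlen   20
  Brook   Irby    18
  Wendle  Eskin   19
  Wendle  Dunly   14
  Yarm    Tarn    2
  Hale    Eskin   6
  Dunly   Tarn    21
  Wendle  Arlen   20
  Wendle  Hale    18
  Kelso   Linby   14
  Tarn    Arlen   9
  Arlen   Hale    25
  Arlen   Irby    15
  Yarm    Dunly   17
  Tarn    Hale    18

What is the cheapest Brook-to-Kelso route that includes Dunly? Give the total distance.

Shortest Brook→Dunly: Brook → Arlen → Tarn → Yarm → Dunly = 40
Shortest Dunly→Kelso: Dunly → Wendle → Kelso = 27
Total via Dunly: 40 + 27 = 67 mi.

67 mi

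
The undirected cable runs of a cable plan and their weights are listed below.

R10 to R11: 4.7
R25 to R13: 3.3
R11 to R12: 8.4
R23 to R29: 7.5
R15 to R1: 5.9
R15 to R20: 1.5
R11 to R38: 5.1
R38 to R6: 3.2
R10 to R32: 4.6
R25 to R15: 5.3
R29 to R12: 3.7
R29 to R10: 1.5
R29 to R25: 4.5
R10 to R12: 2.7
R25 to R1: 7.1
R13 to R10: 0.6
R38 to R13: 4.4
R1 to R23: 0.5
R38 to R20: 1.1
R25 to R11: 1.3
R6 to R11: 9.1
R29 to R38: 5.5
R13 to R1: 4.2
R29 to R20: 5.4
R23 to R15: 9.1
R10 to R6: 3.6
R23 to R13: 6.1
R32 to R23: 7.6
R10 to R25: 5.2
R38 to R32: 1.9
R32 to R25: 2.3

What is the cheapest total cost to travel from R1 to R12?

Settle nodes by increasing distance from R1:
R1: 0
R23: 0.5  (via R1)
R13: 4.2  (via R1)
R10: 4.8  (via R13)
R15: 5.9  (via R1)
R29: 6.3  (via R10)
R25: 7.1  (via R1)
R20: 7.4  (via R15)
R12: 7.5  (via R10)
Shortest route: R1 → R13 → R10 → R12 = 7.5.

7.5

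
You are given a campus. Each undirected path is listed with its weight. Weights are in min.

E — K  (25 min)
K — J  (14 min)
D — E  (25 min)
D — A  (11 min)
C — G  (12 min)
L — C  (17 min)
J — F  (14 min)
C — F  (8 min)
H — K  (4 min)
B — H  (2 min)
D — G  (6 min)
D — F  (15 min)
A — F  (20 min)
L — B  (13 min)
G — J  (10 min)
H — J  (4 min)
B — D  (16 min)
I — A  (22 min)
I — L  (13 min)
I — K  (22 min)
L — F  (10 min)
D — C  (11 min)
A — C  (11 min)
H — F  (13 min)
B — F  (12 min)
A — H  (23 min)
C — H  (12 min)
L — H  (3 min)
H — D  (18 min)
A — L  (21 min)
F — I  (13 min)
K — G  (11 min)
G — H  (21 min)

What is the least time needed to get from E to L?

32 min

Enumerating some paths:
E - D - H - L: 25+18+3 = 46
E - K - H - L: 25+4+3 = 32
E - K - H - B - L: 25+4+2+13 = 44
The minimum is 32 min via E - K - H - L.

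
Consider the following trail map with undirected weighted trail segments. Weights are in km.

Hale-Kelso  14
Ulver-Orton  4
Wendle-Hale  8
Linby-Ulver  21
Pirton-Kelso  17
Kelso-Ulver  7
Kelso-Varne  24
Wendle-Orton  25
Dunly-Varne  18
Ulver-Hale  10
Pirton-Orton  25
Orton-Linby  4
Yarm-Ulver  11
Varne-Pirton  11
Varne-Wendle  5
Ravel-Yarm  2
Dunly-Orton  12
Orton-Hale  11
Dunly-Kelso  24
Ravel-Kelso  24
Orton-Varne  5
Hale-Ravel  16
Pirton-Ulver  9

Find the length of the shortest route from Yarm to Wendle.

25 km

Shortest distances from Yarm:
Yarm: 0
Ravel: 2  (via Yarm)
Ulver: 11  (via Yarm)
Orton: 15  (via Ulver)
Kelso: 18  (via Ulver)
Hale: 18  (via Ravel)
Linby: 19  (via Orton)
Pirton: 20  (via Ulver)
Varne: 20  (via Orton)
Wendle: 25  (via Varne)
Shortest route: Yarm → Ulver → Orton → Varne → Wendle = 25 km.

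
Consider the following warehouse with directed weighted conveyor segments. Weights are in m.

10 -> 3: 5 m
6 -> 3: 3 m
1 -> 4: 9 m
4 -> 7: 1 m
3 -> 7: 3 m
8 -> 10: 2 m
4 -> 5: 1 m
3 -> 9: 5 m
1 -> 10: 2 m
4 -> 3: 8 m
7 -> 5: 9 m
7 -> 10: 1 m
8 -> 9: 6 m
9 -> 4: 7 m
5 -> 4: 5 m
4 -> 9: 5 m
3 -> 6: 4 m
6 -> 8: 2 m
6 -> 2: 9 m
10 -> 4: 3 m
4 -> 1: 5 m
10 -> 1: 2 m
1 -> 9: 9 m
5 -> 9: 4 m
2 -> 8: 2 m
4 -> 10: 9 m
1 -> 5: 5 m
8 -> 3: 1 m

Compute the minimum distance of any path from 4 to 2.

20 m

Compare a few routes:
4 - 1 - 10 - 3 - 6 - 2: 5+2+5+4+9 = 25
4 - 7 - 10 - 3 - 6 - 2: 1+1+5+4+9 = 20
4 - 3 - 6 - 2: 8+4+9 = 21
4 - 10 - 3 - 6 - 2: 9+5+4+9 = 27
Cheapest is 4 - 7 - 10 - 3 - 6 - 2 at 20 m.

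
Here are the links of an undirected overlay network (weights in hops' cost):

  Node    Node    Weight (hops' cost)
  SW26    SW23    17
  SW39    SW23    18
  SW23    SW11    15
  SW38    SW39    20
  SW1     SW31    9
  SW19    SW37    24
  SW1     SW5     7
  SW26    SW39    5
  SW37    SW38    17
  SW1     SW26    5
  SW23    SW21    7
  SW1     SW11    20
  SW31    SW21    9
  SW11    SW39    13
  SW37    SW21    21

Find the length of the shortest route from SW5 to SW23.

Shortest distances from SW5:
SW5: 0
SW1: 7  (via SW5)
SW26: 12  (via SW1)
SW31: 16  (via SW1)
SW39: 17  (via SW26)
SW21: 25  (via SW31)
SW11: 27  (via SW1)
SW23: 29  (via SW26)
Shortest route: SW5 → SW1 → SW26 → SW23 = 29 hops' cost.

29 hops' cost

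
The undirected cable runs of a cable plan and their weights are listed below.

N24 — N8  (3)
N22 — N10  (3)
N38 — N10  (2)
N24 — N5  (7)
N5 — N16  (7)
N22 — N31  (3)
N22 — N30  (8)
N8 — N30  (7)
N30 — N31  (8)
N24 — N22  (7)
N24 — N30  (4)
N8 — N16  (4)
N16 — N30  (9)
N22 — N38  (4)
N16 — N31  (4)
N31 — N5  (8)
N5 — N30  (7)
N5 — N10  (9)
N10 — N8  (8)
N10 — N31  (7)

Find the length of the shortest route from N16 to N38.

Compare a few routes:
N16–N31–N22–N10–N38: 4+3+3+2 = 12
N16–N31–N22–N38: 4+3+4 = 11
The minimum is 11 via N16–N31–N22–N38.

11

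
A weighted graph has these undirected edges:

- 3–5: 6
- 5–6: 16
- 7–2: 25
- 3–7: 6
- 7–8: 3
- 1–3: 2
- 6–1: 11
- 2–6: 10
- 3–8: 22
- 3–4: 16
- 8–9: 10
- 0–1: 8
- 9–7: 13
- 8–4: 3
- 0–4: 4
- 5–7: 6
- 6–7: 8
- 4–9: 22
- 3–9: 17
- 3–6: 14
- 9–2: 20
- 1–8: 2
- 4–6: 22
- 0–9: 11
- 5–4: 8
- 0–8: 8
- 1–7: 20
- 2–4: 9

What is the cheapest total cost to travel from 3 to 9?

Running Dijkstra from 3:
3: 0
1: 2  (via 3)
8: 4  (via 1)
5: 6  (via 3)
7: 6  (via 3)
4: 7  (via 8)
0: 10  (via 1)
6: 13  (via 1)
9: 14  (via 8)
Shortest route: 3 → 1 → 8 → 9 = 14.

14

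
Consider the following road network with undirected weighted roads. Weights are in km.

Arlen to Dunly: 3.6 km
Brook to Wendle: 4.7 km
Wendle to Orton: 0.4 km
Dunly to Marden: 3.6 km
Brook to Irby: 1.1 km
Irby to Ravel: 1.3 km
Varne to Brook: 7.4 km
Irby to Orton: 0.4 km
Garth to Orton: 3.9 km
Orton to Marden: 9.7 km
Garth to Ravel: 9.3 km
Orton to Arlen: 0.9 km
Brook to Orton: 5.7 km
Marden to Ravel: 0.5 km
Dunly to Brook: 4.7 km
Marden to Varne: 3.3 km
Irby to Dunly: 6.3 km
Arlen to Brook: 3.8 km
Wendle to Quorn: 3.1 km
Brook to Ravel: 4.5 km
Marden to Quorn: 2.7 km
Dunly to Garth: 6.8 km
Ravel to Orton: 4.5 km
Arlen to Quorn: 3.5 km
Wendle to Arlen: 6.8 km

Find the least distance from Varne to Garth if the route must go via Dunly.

Shortest Varne→Dunly: Varne–Marden–Dunly = 6.9
Best Dunly to Garth: Dunly–Garth costing 6.8
Total via Dunly: 6.9 + 6.8 = 13.7 km.

13.7 km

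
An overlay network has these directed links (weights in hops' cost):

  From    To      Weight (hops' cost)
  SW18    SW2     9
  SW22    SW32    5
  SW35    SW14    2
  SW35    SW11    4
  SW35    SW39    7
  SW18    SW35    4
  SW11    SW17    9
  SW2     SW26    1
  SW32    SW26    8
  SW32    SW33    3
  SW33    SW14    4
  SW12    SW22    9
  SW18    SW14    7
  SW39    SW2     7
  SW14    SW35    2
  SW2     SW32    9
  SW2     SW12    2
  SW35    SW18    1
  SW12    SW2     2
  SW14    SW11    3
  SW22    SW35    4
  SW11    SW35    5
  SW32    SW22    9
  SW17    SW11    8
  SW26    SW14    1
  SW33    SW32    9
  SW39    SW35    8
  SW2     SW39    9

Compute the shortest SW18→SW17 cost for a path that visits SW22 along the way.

37 hops' cost

Best SW18 to SW22: SW18 → SW2 → SW12 → SW22 costing 20
Shortest SW22→SW17: SW22 → SW35 → SW11 → SW17 = 17
Total via SW22: 20 + 17 = 37 hops' cost.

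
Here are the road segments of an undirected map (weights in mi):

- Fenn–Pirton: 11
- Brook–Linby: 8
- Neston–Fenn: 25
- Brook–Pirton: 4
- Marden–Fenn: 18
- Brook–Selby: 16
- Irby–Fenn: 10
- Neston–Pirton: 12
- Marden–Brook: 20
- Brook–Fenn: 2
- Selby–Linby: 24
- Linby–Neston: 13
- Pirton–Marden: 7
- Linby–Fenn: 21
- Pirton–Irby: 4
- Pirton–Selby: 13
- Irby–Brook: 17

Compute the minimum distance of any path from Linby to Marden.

Shortest distances from Linby:
Linby: 0
Brook: 8  (via Linby)
Fenn: 10  (via Brook)
Pirton: 12  (via Brook)
Neston: 13  (via Linby)
Irby: 16  (via Pirton)
Marden: 19  (via Pirton)
Shortest route: Linby–Brook–Pirton–Marden = 19 mi.

19 mi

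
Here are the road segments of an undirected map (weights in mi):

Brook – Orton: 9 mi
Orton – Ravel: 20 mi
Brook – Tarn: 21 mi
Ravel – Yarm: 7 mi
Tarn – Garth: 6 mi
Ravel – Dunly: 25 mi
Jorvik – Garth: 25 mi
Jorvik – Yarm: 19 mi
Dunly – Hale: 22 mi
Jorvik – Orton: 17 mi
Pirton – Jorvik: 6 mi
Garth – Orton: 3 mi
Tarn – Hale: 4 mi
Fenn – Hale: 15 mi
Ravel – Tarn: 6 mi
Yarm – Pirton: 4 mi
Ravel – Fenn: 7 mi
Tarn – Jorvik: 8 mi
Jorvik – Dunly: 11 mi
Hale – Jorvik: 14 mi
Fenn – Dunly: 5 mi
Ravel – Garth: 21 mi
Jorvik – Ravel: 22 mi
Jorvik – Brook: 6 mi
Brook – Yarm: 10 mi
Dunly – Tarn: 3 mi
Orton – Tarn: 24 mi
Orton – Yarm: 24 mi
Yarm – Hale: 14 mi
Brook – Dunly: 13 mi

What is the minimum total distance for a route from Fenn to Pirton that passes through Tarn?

22 mi

Best Fenn to Tarn: Fenn → Dunly → Tarn costing 8
Shortest Tarn→Pirton: Tarn → Jorvik → Pirton = 14
Total via Tarn: 8 + 14 = 22 mi.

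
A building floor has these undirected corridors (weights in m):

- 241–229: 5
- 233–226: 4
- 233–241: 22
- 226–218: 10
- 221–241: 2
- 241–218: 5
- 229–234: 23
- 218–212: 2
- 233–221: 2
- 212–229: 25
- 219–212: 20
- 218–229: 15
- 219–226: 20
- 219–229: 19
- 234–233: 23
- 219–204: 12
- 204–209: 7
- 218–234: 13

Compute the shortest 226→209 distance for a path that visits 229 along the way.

51 m

Shortest 226→229: 226 → 233 → 221 → 241 → 229 = 13
Best 229 to 209: 229 → 219 → 204 → 209 costing 38
Total via 229: 13 + 38 = 51 m.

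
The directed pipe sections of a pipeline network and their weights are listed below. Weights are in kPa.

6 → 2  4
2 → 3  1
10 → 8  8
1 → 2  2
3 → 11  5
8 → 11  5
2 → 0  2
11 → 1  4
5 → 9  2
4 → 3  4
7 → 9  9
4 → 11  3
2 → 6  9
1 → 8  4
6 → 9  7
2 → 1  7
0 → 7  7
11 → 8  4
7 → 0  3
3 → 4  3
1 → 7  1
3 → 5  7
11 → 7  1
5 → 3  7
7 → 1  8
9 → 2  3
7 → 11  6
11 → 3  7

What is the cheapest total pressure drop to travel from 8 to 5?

19 kPa

Compare a few routes:
8 - 11 - 7 - 9 - 2 - 3 - 5: 5+1+9+3+1+7 = 26
8 - 11 - 7 - 1 - 2 - 3 - 5: 5+1+8+2+1+7 = 24
8 - 11 - 3 - 5: 5+7+7 = 19
The minimum is 19 kPa via 8 - 11 - 3 - 5.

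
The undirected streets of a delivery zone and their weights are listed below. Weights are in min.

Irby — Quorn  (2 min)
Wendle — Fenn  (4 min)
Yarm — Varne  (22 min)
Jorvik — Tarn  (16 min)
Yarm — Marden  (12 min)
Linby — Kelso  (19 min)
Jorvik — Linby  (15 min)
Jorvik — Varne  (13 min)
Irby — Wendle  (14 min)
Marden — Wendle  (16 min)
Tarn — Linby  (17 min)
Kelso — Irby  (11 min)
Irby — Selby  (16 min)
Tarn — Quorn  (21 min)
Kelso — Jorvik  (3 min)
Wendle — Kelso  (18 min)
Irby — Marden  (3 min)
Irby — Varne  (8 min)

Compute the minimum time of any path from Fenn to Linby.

Running Dijkstra from Fenn:
Fenn: 0
Wendle: 4  (via Fenn)
Irby: 18  (via Wendle)
Quorn: 20  (via Irby)
Marden: 20  (via Wendle)
Kelso: 22  (via Wendle)
Jorvik: 25  (via Kelso)
Varne: 26  (via Irby)
Yarm: 32  (via Marden)
Selby: 34  (via Irby)
Linby: 40  (via Jorvik)
Shortest route: Fenn → Wendle → Kelso → Jorvik → Linby = 40 min.

40 min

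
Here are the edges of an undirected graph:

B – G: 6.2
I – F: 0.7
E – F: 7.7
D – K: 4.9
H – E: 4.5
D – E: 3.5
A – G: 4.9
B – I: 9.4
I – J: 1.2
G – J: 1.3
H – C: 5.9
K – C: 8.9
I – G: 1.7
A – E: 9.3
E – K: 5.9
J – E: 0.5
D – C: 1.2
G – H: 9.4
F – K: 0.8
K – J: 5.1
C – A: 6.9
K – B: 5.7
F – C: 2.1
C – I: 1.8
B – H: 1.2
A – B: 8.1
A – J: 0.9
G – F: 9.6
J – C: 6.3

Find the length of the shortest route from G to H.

Shortest distances from G:
G: 0
J: 1.3  (via G)
I: 1.7  (via G)
E: 1.8  (via J)
A: 2.2  (via J)
F: 2.4  (via I)
K: 3.2  (via F)
C: 3.5  (via I)
D: 4.7  (via C)
B: 6.2  (via G)
H: 6.3  (via E)
Shortest route: G–J–E–H = 6.3.

6.3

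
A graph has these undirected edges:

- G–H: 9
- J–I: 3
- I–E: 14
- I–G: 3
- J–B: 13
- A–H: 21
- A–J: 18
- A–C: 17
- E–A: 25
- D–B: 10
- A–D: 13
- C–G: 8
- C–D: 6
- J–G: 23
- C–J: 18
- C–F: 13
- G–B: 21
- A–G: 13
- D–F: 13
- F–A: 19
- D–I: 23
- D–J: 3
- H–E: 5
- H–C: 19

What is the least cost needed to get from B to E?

Running Dijkstra from B:
B: 0
D: 10  (via B)
J: 13  (via B)
C: 16  (via D)
I: 16  (via J)
G: 19  (via I)
A: 23  (via D)
F: 23  (via D)
H: 28  (via G)
E: 30  (via I)
Shortest route: B–J–I–E = 30.

30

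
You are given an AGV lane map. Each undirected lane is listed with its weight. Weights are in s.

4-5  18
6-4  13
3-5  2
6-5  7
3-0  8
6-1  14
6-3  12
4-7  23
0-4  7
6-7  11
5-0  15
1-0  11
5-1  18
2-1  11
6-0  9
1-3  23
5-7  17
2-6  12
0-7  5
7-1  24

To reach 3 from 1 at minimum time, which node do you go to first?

Compare a few routes:
1 - 5 - 3: 18+2 = 20
1 - 0 - 3: 11+8 = 19
1 - 3: 23 = 23
The minimum is 19 s via 1 - 0 - 3.
So from 1 the first move is to 0.

0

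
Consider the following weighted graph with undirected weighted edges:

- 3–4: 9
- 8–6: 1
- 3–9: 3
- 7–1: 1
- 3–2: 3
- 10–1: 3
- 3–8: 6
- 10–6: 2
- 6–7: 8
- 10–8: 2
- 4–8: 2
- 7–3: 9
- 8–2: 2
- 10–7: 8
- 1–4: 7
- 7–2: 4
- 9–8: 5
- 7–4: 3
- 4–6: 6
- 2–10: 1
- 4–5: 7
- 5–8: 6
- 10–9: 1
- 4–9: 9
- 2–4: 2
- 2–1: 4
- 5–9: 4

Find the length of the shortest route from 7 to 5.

9

Candidate routes:
7 - 1 - 10 - 9 - 5: 1+3+1+4 = 9
7 - 4 - 5: 3+7 = 10
7 - 2 - 10 - 9 - 5: 4+1+1+4 = 10
The minimum is 9 via 7 - 1 - 10 - 9 - 5.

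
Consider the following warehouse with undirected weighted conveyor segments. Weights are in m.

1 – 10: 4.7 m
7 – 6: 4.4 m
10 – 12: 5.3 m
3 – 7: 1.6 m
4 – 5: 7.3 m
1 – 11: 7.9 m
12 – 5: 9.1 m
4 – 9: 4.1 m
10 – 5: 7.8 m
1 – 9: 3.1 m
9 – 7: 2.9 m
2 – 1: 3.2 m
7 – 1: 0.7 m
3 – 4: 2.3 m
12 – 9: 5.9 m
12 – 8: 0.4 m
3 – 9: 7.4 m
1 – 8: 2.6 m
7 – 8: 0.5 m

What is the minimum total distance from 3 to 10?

7 m

Enumerating some paths:
3 - 7 - 8 - 12 - 10: 1.6+0.5+0.4+5.3 = 7.8
3 - 7 - 1 - 10: 1.6+0.7+4.7 = 7
3 - 7 - 8 - 1 - 10: 1.6+0.5+2.6+4.7 = 9.4
3 - 7 - 1 - 8 - 12 - 10: 1.6+0.7+2.6+0.4+5.3 = 10.6
The minimum is 7 m via 3 - 7 - 1 - 10.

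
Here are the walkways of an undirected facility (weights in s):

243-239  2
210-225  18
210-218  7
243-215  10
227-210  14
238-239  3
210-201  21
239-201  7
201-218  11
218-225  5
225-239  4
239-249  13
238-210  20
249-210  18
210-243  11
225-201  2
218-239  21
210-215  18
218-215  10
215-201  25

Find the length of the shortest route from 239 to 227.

Enumerating some paths:
239 - 243 - 210 - 227: 2+11+14 = 27
239 - 225 - 218 - 210 - 227: 4+5+7+14 = 30
The minimum is 27 s via 239 - 243 - 210 - 227.

27 s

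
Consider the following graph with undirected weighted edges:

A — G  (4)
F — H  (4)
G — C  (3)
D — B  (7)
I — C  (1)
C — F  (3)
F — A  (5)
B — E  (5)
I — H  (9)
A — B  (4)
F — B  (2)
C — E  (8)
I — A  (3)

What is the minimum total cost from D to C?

12

Compare a few routes:
D → B → A → I → C: 7+4+3+1 = 15
D → B → A → G → C: 7+4+4+3 = 18
D → B → F → C: 7+2+3 = 12
The minimum is 12 via D → B → F → C.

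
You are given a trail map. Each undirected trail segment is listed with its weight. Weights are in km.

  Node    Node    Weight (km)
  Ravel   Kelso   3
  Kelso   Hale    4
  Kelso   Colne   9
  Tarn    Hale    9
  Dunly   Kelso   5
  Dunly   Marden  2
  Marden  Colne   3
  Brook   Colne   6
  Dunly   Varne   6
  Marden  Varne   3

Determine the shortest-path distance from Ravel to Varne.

Enumerating some paths:
Ravel - Kelso - Dunly - Marden - Varne: 3+5+2+3 = 13
Ravel - Kelso - Colne - Marden - Varne: 3+9+3+3 = 18
Ravel - Kelso - Dunly - Varne: 3+5+6 = 14
The minimum is 13 km via Ravel - Kelso - Dunly - Marden - Varne.

13 km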